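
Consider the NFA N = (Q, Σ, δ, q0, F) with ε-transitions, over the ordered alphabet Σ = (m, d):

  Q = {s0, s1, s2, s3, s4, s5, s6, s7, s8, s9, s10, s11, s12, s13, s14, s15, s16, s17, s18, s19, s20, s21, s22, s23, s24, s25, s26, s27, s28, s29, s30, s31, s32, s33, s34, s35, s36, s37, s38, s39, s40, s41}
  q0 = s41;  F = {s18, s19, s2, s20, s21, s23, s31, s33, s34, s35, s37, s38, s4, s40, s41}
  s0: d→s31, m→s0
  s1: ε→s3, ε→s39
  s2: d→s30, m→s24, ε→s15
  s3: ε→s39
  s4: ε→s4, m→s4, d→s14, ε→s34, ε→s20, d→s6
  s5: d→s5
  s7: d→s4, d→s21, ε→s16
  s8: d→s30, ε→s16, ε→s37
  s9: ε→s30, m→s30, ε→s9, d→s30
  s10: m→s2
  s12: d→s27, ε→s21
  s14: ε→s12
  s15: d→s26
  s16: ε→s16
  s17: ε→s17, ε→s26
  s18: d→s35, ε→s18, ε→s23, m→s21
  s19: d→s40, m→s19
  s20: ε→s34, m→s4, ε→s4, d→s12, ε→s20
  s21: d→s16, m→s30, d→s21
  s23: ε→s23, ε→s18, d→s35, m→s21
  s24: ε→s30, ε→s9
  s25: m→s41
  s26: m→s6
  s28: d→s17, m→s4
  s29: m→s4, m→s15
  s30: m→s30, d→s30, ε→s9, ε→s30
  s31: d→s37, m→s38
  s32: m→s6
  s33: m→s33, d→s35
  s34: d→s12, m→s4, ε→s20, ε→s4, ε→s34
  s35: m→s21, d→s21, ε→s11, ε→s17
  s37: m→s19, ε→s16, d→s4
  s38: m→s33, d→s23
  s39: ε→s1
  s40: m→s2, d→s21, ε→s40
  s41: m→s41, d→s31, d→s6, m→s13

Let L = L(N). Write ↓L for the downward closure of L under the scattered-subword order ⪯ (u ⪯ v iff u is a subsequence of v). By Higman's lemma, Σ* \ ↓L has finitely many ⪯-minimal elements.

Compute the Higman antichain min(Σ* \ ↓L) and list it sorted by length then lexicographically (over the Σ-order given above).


Antichain: [dmdmm, ddddm, dmmddm, ddmdmd].

|Q|=42, |F|=15, |δ|=90 (36 ε).
min D↑ (13 st, q0=0, F={11}): 0:m→0,d→1 1:m→2,d→3 2:m→4,d→5 3:m→6,d→7 4:m→4,d→8 5:m→9,d→8 6:m→6,d→10 7:m→7,d→9 8:m→9,d→9 9:m→11,d→9 10:m→12,d→9 11:m→11,d→11 12:m→11,d→11 (ε-aug+det+¬).
'dmdmm': run [28, 26, 24, 18, 9, 4] end={s24,s30,s6,s9} — reject; 5/5 single-dels accept.
'ddddm': run [28, 26, 23, 19, 9, 3] end={s30,s6,s9} rej; 5/5 single-dels accept.
'dmmddm': run [28, 26, 24, 21, 16, 7, 3] end={s30,s6,s9} — reject; 6/6 single-dels accept.
'ddmdmd': |S_i|=[28, 26, 23, 17, 13, 7, 4] end={s26,s30,s6,s9} rej; 6/6 del acc.
4 obstructions.


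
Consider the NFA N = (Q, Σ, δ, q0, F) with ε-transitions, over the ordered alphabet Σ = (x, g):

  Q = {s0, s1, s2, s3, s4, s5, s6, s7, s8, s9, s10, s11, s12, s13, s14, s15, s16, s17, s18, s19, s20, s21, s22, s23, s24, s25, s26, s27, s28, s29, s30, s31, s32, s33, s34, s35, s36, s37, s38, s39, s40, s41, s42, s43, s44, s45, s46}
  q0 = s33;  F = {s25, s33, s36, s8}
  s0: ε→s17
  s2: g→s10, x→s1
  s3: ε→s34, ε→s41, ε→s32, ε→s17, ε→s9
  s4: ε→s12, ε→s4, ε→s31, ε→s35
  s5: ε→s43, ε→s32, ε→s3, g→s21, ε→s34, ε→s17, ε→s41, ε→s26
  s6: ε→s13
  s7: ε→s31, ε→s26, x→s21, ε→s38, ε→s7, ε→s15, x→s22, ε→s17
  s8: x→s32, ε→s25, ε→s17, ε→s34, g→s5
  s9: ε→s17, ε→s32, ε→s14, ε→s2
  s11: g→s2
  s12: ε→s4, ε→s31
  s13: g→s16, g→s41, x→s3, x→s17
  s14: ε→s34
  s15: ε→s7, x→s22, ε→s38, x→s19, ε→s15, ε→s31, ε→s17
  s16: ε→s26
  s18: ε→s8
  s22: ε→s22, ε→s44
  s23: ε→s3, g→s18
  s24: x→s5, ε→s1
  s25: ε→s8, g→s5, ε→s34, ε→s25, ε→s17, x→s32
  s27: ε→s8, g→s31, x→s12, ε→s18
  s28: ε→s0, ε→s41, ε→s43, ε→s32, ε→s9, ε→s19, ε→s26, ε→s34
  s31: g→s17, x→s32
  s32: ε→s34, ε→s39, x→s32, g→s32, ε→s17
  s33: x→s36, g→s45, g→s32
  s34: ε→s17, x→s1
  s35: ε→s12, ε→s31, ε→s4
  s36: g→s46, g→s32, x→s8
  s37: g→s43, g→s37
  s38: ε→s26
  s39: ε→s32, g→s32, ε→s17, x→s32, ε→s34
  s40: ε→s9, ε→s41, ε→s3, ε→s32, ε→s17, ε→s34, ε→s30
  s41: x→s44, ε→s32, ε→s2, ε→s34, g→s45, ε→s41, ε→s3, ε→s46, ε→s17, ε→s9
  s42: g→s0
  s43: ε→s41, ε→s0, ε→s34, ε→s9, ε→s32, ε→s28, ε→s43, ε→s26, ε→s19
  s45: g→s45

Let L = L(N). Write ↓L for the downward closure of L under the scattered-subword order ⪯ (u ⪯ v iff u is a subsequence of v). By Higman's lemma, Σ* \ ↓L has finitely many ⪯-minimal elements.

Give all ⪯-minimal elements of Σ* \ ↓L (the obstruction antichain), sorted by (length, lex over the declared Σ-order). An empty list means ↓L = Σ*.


Antichain: [g, xxx].

|Q|=47, |F|=4, |δ|=133 (94 ε).
min D↑ (4 st, q0=0, F={2}): 0:x→1,g→2 1:x→3,g→2 2:x→2,g→2 3:x→2,g→2 [Hopcroft].
'g': N↓-sim [25, 21] end={s0,s1,s10,s14,s17,s19,s2,s21,s26,s28,s3,s32,…} — reject; 1/1 del acc.
'xxx': |S_i|=[25, 24, 23, 6] end={s1,s17,s32,s34,s39,s44} — reject; 3/3 del acc.
2 minimals (antichain).


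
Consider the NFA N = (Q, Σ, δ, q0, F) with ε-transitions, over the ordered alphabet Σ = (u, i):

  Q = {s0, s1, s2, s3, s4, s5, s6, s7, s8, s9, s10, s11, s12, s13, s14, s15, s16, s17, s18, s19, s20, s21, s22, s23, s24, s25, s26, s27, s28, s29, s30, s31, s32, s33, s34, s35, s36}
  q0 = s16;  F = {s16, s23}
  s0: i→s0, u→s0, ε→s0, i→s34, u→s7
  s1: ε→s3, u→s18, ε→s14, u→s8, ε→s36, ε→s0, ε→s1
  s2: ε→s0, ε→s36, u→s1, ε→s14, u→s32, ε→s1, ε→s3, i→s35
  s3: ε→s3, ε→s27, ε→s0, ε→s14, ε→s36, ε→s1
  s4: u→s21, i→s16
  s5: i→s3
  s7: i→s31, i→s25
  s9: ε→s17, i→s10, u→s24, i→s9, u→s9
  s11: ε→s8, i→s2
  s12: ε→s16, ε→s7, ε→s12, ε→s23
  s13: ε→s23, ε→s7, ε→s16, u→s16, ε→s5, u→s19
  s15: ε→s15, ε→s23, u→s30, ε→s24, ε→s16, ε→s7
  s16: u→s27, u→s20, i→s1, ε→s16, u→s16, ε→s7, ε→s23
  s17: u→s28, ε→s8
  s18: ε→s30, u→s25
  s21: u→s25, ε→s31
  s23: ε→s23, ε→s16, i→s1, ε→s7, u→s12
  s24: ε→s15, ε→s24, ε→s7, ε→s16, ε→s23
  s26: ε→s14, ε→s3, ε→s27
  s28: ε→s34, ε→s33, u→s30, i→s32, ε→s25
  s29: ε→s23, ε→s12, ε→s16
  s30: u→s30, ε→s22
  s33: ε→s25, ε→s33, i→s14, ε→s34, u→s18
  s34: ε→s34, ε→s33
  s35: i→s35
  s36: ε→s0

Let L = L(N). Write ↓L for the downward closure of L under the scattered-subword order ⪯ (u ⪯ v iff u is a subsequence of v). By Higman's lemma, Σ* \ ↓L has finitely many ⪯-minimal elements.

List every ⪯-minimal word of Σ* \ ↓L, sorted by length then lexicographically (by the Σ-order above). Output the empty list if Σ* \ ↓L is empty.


|Q|=37, |F|=2, |δ|=99 (62 ε).
min D↑ (2 st, q0=0, F={1}): 0:u→0,i→1 1:u→1,i→1.
'i': N↓-sim [19, 15] end={s0,s1,s14,s18,s22,s25,s27,s3,s30,s31,s33,s34,…} — reject; 1/1 single-dels accept.
1 obstructions.

min(Σ*\↓L) = [i].


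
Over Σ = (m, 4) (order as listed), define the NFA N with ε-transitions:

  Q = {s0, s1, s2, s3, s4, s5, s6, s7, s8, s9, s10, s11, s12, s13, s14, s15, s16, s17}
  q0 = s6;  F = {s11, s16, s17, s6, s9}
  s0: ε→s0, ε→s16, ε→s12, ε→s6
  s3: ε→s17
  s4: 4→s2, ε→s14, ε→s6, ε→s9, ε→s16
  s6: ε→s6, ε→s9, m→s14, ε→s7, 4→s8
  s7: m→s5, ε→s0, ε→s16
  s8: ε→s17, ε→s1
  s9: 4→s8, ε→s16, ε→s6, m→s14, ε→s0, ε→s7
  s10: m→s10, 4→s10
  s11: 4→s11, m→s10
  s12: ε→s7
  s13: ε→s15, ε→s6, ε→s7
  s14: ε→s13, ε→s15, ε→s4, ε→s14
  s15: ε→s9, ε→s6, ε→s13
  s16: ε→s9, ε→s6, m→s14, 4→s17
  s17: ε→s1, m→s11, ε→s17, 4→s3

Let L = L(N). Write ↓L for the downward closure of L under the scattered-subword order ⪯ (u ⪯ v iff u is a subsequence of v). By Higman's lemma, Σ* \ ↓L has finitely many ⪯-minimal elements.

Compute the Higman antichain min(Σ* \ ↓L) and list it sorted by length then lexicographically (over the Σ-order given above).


min(Σ*\↓L) = [4mm].

|Q|=18, |F|=5, |δ|=49 (35 ε).
min D↑ (4 st, q0=0, F={3}): 0:m→0,4→1 1:m→2,4→1 2:m→3,4→2 3:m→3,4→3 (ε-aug+det+¬).
'4mm': |S_i|=[18, 7, 2, 1] end={s10} rej; 3/3 single-dels accept.
1 words, ⪯-incomp.


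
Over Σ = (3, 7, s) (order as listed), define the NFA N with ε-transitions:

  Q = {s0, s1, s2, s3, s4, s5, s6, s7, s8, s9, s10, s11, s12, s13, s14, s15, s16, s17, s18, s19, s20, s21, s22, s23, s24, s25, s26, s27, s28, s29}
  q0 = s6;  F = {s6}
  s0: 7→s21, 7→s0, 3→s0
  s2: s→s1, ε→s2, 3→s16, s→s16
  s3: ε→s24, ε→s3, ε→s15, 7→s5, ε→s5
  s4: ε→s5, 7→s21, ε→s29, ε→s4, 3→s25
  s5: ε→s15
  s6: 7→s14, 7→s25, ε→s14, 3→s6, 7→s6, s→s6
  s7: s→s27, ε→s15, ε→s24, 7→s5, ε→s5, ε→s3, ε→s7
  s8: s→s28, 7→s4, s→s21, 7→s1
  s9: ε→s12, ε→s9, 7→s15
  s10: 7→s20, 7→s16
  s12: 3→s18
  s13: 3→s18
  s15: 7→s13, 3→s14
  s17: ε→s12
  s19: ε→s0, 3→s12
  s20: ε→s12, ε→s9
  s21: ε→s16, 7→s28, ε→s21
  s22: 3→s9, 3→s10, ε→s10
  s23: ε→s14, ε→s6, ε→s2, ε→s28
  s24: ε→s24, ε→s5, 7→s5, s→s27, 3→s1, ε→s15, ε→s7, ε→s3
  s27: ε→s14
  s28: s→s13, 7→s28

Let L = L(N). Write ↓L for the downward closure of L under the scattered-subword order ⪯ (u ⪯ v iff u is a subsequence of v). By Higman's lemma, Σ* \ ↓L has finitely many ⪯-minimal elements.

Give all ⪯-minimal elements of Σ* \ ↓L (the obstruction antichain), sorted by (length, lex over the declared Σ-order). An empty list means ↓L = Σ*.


min(Σ*\↓L) = [].

|Q|=30, |F|=1, |δ|=70 (34 ε).
min D↑ (1 st, q0=0, F={}): 0:3→0,7→0,s→0 [Hopcroft].
L(D↑) = ∅ ⇒ ↓L = Σ*.


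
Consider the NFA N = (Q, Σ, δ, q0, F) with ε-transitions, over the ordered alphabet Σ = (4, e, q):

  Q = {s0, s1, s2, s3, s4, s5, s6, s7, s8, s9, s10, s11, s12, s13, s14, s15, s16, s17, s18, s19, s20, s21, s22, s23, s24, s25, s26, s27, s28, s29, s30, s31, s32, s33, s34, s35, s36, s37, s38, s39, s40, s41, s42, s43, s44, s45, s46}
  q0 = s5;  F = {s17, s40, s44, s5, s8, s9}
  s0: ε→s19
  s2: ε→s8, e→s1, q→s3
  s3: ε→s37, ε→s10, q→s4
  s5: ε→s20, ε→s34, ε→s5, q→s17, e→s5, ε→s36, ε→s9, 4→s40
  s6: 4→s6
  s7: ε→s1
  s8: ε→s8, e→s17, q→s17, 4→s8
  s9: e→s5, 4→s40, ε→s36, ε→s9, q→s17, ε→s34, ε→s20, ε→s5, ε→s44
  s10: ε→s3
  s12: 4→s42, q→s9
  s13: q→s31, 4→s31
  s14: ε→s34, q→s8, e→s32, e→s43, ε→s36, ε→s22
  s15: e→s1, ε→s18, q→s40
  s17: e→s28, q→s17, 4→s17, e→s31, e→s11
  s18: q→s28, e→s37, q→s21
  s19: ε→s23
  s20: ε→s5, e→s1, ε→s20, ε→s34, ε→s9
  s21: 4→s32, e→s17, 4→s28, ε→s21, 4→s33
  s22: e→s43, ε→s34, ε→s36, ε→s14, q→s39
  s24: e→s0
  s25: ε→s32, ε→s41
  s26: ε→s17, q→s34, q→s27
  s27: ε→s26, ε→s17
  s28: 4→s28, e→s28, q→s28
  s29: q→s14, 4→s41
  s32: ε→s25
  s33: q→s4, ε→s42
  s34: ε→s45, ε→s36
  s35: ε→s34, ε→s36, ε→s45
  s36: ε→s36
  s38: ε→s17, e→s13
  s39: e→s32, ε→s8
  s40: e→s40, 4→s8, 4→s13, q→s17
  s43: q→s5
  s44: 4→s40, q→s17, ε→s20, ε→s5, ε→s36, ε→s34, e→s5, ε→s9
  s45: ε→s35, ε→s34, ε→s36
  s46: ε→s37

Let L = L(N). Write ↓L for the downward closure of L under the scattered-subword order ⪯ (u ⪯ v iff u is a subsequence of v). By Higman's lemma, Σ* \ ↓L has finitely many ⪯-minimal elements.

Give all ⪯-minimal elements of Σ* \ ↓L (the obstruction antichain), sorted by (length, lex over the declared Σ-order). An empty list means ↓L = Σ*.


|Q|=47, |F|=6, |δ|=111 (55 ε).
min D↑ (5 st, q0=0, F={4}): 0:4→1,e→0,q→2 1:4→3,e→1,q→2 2:4→2,e→4,q→2 3:4→3,e→2,q→2 4:4→4,e→4,q→4 (ε-aug+det+¬).
'qe': |S_i|=[16, 4, 3] end={s11,s28,s31} — reject; 2/2 deletions ∈↓L.
'44ee': N↓-sim [16, 7, 6, 4, 3] end={s11,s28,s31} — reject; 4/4 del acc.
2 obstructions.

Antichain: [qe, 44ee].


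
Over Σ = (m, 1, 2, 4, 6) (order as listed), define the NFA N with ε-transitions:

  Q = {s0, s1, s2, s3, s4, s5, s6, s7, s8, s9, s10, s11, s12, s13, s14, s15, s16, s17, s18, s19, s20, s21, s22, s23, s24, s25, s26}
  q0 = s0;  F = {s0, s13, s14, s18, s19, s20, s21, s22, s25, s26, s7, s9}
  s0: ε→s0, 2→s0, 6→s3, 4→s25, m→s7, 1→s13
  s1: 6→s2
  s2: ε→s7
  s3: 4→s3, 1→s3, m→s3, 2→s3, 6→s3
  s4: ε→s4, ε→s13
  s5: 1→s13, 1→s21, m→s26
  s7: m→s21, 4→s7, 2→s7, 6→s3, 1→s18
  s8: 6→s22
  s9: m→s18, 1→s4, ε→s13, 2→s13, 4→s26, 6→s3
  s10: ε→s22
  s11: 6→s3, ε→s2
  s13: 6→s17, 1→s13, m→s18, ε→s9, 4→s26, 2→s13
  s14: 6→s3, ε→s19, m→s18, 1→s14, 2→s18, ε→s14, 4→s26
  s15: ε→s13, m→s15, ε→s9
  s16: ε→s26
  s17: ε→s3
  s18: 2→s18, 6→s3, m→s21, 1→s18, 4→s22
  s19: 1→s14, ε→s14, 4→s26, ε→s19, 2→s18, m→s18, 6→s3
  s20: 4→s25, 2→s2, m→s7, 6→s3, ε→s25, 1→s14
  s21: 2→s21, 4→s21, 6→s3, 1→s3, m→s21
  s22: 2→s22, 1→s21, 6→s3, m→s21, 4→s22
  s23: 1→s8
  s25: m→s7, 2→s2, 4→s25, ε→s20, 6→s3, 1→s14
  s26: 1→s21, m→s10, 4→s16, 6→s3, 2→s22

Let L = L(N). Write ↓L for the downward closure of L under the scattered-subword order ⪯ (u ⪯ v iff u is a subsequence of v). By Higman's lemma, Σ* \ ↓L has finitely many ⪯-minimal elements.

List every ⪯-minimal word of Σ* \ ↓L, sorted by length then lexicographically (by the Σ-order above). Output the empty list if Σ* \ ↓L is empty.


A = [6, mm1, 1411, 42m1].

|Q|=27, |F|=12, |δ|=91 (18 ε).
min D↑ (10 st, q0=0, F={4}): 0:m→1,1→2,2→0,4→3,6→4 1:m→5,1→6,2→1,4→1,6→4 2:m→6,1→2,2→2,4→7,6→4 3:m→1,1→8,2→1,4→3,6→4 4:m→4,1→4,2→4,4→4,6→4 5:m→5,1→4,2→5,4→5,6→4 6:m→5,1→6,2→6,4→9,6→4 7:m→9,1→5,2→9,4→7,6→4 8:m→6,1→8,2→6,4→7,6→4 9:m→5,1→5,2→9,4→9,6→4 [Hopcroft].
'6': N↓-sim [18, 2] end={s17,s3} rej; 1/1 del acc.
'mm1': N↓-sim [18, 6, 2, 1] end={s3} — reject; 3/3 deletions ∈↓L.
'1411': N↓-sim [18, 13, 6, 2, 1] end={s3} ∉↓L; 4/4 del acc.
'42m1': |S_i|=[18, 13, 6, 2, 1] end={s3} — reject; 4/4 del acc.
4 words, ⪯-incomp.


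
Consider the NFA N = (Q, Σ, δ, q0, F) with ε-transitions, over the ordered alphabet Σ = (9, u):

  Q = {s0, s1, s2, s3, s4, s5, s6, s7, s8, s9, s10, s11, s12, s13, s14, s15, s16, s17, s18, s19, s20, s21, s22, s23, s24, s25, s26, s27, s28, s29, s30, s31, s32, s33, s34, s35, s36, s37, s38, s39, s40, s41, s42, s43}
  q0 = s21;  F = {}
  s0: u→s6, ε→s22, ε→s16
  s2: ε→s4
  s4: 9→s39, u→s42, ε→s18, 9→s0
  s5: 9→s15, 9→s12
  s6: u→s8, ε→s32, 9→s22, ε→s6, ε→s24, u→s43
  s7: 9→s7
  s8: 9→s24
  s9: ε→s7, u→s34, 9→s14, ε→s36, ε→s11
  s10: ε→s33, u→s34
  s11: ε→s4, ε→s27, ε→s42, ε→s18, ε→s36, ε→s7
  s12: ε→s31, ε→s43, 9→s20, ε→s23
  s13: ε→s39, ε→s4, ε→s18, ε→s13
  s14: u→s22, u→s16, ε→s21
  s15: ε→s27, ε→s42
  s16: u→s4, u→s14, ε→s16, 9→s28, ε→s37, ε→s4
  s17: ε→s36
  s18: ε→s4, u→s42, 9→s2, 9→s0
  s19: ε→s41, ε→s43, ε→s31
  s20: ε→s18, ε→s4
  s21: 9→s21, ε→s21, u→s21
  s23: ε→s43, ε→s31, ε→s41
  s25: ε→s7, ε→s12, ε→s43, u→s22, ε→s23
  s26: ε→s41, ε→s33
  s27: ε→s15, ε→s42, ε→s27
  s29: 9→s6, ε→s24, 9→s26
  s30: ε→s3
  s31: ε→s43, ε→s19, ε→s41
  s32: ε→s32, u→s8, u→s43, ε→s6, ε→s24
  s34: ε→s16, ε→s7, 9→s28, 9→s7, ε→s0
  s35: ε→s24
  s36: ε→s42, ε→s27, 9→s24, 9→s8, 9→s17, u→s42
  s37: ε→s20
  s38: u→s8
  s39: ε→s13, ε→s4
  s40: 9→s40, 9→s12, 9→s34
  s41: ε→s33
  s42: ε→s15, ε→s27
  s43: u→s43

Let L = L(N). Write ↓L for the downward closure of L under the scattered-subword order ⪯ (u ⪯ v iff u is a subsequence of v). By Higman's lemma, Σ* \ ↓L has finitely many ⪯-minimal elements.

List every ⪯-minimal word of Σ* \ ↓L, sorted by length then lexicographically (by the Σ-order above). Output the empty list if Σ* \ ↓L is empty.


min(Σ*\↓L) = [ε].

|Q|=44, |F|=0, |δ|=111 (70 ε).
min D↑ (1 st, q0=0, F={0}): 0:9→0,u→0 [Hopcroft].
ε ∈ L(D↑) — L = ∅.


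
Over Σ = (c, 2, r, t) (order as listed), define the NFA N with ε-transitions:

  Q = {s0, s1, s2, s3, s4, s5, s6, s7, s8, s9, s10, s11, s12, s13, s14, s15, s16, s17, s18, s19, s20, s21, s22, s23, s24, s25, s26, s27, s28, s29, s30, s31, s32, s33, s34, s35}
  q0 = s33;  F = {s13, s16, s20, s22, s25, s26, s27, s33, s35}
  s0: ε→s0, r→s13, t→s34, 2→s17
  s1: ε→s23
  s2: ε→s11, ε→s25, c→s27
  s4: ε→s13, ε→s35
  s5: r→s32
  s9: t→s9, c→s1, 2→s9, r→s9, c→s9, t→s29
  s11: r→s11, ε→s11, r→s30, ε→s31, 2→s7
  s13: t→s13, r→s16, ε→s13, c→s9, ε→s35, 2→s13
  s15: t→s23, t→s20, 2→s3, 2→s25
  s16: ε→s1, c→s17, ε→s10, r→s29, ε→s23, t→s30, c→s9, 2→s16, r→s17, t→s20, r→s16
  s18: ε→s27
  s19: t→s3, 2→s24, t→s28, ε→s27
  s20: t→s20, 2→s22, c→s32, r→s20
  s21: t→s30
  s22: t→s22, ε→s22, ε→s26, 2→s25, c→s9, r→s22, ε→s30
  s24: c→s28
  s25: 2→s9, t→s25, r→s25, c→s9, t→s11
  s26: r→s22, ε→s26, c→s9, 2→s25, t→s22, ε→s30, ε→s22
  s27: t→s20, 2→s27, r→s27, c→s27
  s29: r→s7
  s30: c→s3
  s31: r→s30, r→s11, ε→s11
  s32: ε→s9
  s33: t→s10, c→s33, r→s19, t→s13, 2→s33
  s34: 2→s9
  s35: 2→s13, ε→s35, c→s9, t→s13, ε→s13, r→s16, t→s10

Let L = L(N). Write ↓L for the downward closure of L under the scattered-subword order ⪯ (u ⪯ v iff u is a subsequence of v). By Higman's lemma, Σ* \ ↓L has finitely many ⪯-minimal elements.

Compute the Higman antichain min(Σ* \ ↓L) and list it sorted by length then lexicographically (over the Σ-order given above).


|Q|=36, |F|=9, |δ|=96 (25 ε).
min D↑ (8 st, q0=0, F={4}): 0:c→0,2→0,r→1,t→2 1:c→1,2→1,r→1,t→3 2:c→4,2→2,r→5,t→2 3:c→4,2→6,r→3,t→3 4:c→4,2→4,r→4,t→4 5:c→4,2→5,r→5,t→3 6:c→4,2→7,r→6,t→6 7:c→4,2→4,r→7,t→7 [Hopcroft].
'tc': |S_i|=[24, 20, 8] end={s1,s17,s23,s29,s3,s32,s7,s9} ∉↓L; 2/2 del acc.
'rt222': run [24, 21, 15, 12, 10, 5] end={s1,s23,s29,s7,s9} ∉↓L; 5/5 deletions ∈↓L.
2 words, ⪯-incomp.

Antichain: [tc, rt222].


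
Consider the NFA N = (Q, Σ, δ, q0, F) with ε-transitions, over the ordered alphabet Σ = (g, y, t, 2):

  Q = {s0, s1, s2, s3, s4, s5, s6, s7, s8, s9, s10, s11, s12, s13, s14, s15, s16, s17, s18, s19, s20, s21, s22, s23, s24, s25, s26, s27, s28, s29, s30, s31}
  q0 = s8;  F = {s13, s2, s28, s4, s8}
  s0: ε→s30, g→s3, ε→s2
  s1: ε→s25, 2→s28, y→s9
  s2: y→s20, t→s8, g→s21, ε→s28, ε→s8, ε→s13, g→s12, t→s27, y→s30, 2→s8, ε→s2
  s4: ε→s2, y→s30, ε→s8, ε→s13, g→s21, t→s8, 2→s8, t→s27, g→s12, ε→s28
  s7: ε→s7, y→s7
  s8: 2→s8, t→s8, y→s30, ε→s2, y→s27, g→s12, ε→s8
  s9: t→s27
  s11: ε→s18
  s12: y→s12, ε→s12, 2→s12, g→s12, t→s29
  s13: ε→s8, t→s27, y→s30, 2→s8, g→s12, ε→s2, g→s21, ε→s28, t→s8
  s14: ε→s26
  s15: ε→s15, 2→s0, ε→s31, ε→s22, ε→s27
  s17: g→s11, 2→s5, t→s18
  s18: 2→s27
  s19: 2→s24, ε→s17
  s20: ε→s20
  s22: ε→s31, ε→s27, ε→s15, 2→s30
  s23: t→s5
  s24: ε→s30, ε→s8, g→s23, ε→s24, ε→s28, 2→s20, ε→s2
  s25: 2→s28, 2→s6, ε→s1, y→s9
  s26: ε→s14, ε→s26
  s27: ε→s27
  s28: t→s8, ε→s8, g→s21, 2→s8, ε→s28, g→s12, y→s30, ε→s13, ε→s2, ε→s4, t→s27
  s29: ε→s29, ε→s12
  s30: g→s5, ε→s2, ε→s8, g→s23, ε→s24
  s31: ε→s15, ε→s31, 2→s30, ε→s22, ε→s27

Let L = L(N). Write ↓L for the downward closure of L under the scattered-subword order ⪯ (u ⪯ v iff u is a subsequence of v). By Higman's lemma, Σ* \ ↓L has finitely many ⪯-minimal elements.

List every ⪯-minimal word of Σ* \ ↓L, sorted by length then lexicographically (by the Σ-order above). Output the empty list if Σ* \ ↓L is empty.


|Q|=32, |F|=5, |δ|=107 (52 ε).
min D↑ (2 st, q0=0, F={1}): 0:g→1,y→0,t→0,2→0 1:g→1,y→1,t→1,2→1 [Hopcroft].
'g': run [14, 5] end={s12,s21,s23,s29,s5} ∉↓L; 1/1 deletions ∈↓L.
1 obstructions.

A = [g].


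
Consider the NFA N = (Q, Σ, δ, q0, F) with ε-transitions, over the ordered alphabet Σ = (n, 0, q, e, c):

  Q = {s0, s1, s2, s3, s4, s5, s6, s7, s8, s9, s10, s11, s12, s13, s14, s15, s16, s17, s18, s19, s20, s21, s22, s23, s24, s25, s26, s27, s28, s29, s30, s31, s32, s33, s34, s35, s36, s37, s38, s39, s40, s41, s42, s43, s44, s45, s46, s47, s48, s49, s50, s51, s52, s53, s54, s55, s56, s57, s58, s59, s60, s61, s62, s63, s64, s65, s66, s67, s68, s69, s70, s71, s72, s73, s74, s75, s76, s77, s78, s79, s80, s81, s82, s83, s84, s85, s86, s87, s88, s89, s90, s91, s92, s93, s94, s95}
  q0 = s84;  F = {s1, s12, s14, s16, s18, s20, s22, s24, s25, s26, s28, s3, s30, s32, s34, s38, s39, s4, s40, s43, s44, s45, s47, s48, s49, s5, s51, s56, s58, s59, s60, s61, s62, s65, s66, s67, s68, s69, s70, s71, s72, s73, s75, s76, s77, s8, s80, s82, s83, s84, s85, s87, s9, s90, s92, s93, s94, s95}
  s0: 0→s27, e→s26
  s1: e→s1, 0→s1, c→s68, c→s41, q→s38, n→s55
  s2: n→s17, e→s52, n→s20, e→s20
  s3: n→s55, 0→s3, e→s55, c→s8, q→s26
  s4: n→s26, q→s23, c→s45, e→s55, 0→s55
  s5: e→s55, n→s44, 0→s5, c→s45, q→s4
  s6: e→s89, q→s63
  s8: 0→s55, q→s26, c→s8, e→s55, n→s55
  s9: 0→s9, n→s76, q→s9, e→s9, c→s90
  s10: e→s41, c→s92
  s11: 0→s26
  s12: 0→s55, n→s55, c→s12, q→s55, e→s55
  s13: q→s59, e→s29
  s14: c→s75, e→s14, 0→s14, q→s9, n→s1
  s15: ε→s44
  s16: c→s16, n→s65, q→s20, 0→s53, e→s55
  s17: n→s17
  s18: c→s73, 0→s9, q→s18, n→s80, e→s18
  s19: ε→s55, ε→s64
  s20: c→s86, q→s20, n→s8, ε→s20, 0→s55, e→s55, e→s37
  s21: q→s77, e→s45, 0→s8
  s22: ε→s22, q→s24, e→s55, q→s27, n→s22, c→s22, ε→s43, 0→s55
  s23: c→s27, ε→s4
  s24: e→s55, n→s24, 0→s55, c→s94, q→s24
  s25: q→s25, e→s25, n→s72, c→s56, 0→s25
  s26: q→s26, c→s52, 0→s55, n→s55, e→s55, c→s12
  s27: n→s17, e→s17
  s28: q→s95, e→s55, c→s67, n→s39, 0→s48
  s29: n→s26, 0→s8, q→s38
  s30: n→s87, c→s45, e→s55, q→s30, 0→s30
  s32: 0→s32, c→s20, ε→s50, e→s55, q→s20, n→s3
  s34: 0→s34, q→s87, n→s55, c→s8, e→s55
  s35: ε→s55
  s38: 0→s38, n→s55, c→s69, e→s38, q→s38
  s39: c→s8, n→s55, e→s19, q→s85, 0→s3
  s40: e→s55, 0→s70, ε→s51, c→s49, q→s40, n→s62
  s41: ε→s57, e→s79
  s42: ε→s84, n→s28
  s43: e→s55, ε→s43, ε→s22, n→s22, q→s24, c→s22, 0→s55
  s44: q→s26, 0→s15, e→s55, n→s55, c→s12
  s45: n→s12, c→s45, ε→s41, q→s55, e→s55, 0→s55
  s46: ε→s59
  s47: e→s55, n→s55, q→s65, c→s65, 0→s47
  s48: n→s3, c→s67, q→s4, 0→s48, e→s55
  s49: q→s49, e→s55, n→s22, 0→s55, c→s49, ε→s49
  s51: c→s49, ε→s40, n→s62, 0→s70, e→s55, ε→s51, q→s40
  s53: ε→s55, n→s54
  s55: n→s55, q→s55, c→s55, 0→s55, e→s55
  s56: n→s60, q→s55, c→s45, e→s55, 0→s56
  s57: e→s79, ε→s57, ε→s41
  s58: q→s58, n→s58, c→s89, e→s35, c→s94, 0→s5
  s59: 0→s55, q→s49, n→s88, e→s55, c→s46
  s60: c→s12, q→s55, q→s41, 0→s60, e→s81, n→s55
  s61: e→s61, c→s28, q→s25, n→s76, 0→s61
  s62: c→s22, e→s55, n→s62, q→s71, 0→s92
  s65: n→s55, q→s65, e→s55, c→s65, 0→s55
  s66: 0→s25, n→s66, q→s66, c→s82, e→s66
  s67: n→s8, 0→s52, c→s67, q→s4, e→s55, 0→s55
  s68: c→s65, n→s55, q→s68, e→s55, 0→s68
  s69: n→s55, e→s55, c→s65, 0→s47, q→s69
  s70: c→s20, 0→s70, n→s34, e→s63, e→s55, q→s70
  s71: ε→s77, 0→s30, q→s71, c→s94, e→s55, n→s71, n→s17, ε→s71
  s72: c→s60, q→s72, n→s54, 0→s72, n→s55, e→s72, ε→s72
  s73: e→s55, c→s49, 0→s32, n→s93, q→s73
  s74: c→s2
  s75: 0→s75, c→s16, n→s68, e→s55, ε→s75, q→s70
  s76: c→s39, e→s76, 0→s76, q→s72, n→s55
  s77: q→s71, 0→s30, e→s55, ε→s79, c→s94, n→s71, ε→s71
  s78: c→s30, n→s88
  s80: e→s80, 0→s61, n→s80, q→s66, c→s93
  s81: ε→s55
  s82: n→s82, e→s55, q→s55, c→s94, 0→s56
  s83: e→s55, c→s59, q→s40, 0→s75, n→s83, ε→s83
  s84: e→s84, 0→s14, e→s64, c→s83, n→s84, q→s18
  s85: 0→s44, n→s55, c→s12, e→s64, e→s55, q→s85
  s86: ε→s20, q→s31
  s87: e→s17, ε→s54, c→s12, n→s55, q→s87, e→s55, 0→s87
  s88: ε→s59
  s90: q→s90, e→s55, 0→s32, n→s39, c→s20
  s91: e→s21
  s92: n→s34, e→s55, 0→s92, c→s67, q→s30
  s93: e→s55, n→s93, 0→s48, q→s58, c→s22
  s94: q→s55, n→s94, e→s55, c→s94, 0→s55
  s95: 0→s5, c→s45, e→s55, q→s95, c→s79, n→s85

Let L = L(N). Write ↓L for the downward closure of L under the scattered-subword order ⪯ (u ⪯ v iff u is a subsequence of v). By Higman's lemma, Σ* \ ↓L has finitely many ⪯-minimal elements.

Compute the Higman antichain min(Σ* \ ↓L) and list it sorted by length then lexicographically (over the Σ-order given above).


min(Σ*\↓L) = [ce, 0nn, cc0, qnqcq, qc0q0].

|Q|=96, |F|=58, |δ|=374 (33 ε).
min D↑ (56 st, q0=0, F={10}): 0:n→0,0→1,q→2,e→0,c→3 1:n→4,0→1,q→5,e→1,c→6 2:n→7,0→5,q→2,e→2,c→8 3:n→3,0→6,q→9,e→10,c→11 4:n→10,0→4,q→12,e→4,c→13 5:n→14,0→5,q→5,e→5,c→15 6:n→13,0→6,q→16,e→10,c→17 7:n→7,0→18,q→19,e→7,c→20 8:n→20,0→21,q→8,e→10,c→22 9:n→23,0→16,q→9,e→10,c→22 10:n→10,0→10,q→10,e→10,c→10 11:n→11,0→10,q→22,e→10,c→11 12:n→10,0→12,q→12,e→12,c→24 13:n→10,0→13,q→13,e→10,c→25 14:n→10,0→14,q→26,e→14,c→27 15:n→27,0→21,q→15,e→10,c→28 16:n→29,0→16,q→16,e→10,c→28 17:n→25,0→10,q→28,e→10,c→17 18:n→14,0→18,q→30,e→18,c→31 19:n→19,0→30,q→19,e→19,c→32 20:n→20,0→33,q→34,e→10,c→35 21:n→36,0→21,q→28,e→10,c→28 22:n→35,0→10,q→22,e→10,c→22 23:n→23,0→37,q→38,e→10,c→35 24:n→10,0→39,q→24,e→10,c→25 25:n→10,0→10,q→25,e→10,c→25 26:n→10,0→26,q→26,e→26,c→40 27:n→10,0→36,q→41,e→10,c→42 28:n→42,0→10,q→28,e→10,c→28 29:n→10,0→29,q→43,e→10,c→42 30:n→26,0→30,q→30,e→30,c→44 31:n→27,0→33,q→45,e→10,c→46 32:n→32,0→44,q→10,e→10,c→47 33:n→36,0→33,q→48,e→10,c→46 34:n→34,0→49,q→34,e→10,c→47 35:n→35,0→10,q→50,e→10,c→35 36:n→10,0→36,q→51,e→10,c→42 37:n→29,0→37,q→52,e→10,c→46 38:n→38,0→52,q→38,e→10,c→47 39:n→10,0→39,q→25,e→10,c→25 40:n→10,0→40,q→10,e→10,c→53 41:n→10,0→54,q→41,e→10,c→53 42:n→10,0→10,q→51,e→10,c→42 43:n→10,0→43,q→43,e→10,c→53 44:n→40,0→44,q→10,e→10,c→55 45:n→41,0→49,q→45,e→10,c→55 46:n→42,0→10,q→48,e→10,c→46 47:n→47,0→10,q→10,e→10,c→47 48:n→51,0→10,q→48,e→10,c→55 49:n→54,0→49,q→48,e→10,c→55 50:n→50,0→10,q→50,e→10,c→47 51:n→10,0→10,q→51,e→10,c→53 52:n→43,0→52,q→52,e→10,c→55 53:n→10,0→10,q→10,e→10,c→53 54:n→10,0→54,q→51,e→10,c→53 55:n→53,0→10,q→10,e→10,c→55.
'ce': run [81, 69, 9] end={s17,s19,s35,s37,s55,s63,s64,s79,s81} rej; 2/2 deletions ∈↓L.
'0nn': N↓-sim [81, 57, 29, 3] end={s17,s54,s55} rej; 3/3 deletions ∈↓L.
'cc0': N↓-sim [81, 69, 31, 4] end={s52,s53,s54,s55} — reject; 3/3 del acc.
'qnqcq': run [81, 71, 51, 35, 15, 4] end={s41,s55,s57,s79} rej; 5/5 del acc.
'qc0q0': |S_i|=[81, 71, 49, 30, 18, 1] end={s55} rej; 5/5 del acc.
5 words, ⪯-incomp.


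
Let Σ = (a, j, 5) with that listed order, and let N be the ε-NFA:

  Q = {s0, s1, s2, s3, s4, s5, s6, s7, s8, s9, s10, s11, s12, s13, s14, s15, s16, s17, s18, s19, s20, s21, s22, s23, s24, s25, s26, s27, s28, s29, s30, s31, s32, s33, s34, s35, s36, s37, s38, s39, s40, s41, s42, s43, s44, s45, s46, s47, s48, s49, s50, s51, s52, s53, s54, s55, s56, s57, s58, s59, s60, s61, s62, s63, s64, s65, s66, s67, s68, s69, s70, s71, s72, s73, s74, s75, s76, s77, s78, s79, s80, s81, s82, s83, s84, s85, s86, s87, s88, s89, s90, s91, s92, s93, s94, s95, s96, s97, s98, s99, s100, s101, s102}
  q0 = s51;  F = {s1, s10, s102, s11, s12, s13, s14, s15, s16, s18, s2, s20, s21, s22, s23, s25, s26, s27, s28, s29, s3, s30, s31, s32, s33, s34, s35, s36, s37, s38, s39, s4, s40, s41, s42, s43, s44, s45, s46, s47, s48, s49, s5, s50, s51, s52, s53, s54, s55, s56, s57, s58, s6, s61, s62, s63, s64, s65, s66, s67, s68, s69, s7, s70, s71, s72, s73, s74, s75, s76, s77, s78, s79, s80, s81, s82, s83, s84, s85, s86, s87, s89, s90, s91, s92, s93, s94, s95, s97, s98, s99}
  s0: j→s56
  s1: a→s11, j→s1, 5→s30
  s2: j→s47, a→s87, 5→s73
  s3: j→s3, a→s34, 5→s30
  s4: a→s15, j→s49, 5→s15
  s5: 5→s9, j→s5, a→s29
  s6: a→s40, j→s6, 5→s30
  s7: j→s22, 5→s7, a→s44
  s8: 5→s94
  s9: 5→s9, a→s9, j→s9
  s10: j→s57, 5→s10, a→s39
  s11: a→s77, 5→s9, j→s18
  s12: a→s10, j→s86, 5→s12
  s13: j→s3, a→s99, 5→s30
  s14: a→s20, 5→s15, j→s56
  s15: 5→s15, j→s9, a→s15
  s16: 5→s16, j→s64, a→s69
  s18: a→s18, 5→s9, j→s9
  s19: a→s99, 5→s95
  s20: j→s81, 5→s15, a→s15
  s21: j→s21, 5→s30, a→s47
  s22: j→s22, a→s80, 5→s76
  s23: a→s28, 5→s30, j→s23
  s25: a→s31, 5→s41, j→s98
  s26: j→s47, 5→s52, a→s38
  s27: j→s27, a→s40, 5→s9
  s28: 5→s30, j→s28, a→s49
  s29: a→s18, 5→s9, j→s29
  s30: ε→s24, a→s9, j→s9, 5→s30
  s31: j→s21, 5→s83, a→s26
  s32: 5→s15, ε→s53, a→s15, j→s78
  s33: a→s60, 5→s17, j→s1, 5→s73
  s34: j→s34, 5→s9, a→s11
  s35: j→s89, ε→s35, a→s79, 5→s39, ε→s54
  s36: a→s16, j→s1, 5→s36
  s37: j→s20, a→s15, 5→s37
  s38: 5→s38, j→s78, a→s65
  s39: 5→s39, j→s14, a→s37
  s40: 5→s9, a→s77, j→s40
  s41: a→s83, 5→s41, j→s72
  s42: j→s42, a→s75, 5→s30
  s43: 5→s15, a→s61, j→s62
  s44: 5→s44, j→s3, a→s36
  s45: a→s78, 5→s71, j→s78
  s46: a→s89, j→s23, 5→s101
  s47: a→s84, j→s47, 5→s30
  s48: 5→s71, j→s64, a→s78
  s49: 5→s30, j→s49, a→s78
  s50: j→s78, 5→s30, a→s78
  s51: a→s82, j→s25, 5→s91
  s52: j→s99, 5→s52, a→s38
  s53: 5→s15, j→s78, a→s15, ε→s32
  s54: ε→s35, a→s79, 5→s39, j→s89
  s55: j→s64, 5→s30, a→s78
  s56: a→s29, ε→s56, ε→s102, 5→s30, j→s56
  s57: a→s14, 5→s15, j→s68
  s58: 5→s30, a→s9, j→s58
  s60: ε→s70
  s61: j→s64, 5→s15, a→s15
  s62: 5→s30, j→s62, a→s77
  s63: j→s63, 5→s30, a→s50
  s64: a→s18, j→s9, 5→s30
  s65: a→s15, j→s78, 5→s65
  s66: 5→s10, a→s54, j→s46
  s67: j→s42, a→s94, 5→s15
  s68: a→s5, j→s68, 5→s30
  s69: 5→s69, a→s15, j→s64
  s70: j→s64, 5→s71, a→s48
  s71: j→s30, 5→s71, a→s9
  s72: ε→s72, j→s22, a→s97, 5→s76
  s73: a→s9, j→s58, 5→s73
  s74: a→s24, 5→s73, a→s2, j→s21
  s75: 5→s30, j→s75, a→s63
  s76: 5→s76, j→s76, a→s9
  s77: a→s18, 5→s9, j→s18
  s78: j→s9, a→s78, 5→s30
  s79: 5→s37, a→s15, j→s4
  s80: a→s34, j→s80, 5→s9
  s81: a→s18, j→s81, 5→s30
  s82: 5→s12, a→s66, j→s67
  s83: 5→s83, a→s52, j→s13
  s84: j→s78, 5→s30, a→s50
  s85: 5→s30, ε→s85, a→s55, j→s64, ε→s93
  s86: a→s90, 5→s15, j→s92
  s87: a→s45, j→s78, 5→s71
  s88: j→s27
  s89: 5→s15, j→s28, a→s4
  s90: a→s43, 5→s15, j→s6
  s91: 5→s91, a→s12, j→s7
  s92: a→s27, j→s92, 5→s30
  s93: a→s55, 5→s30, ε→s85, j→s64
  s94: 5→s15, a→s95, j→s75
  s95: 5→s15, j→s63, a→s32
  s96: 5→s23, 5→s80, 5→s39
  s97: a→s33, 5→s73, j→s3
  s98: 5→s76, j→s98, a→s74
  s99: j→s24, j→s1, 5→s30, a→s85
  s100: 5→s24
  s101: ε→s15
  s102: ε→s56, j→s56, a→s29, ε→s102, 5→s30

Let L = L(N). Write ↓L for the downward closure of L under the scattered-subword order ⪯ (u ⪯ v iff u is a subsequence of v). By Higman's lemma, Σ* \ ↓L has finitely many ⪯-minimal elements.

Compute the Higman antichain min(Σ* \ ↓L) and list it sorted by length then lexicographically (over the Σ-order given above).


A = [aj5j, jj5a, 5jja5, aaaaaj, jaaajj].

|Q|=103, |F|=91, |δ|=304 (16 ε).
min D↑ (88 st, q0=0, F={34}): 0:a→1,j→2,5→3 1:a→4,j→5,5→6 2:a→7,j→8,5→9 3:a→6,j→10,5→3 4:a→11,j→12,5→13 5:a→14,j→15,5→16 6:a→13,j→17,5→6 7:a→18,j→19,5→20 8:a→21,j→8,5→22 9:a→20,j→23,5→9 10:a→24,j→25,5→10 11:a→26,j→27,5→28 12:a→27,j→29,5→16 13:a→28,j→30,5→13 14:a→31,j→32,5→16 15:a→32,j→15,5→33 16:a→16,j→34,5→16 17:a→35,j→36,5→16 18:a→37,j→38,5→39 19:a→38,j→19,5→33 20:a→39,j→40,5→20 21:a→41,j→19,5→42 22:a→34,j→22,5→22 23:a→43,j→25,5→22 24:a→44,j→45,5→24 25:a→46,j→25,5→22 26:a→16,j→47,5→48 27:a→47,j→49,5→16 28:a→48,j→50,5→28 29:a→49,j→29,5→33 30:a→50,j→51,5→16 31:a→52,j→53,5→16 32:a→53,j→32,5→33 33:a→34,j→34,5→33 34:a→34,j→34,5→34 35:a→54,j→55,5→16 36:a→56,j→36,5→33 37:a→57,j→58,5→37 38:a→59,j→38,5→33 39:a→37,j→60,5→39 40:a→60,j→45,5→33 41:a→61,j→38,5→42 42:a→34,j→62,5→42 43:a→63,j→45,5→42 44:a→64,j→65,5→44 45:a→66,j→45,5→33 46:a→66,j→46,5→34 47:a→16,j→67,5→16 48:a→16,j→68,5→48 49:a→67,j→49,5→33 50:a→68,j→69,5→16 51:a→70,j→51,5→33 52:a→16,j→58,5→16 53:a→71,j→53,5→33 54:a→72,j→73,5→16 55:a→74,j→55,5→33 56:a→74,j→56,5→34 57:a→16,j→58,5→57 58:a→58,j→34,5→33 59:a→71,j→58,5→33 60:a→75,j→65,5→33 61:a→76,j→58,5→77 62:a→34,j→62,5→33 63:a→78,j→65,5→42 64:a→79,j→80,5→64 65:a→81,j→65,5→33 66:a→81,j→66,5→34 67:a→58,j→67,5→33 68:a→16,j→82,5→16 69:a→83,j→69,5→33 70:a→83,j→70,5→34 71:a→58,j→58,5→33 72:a→16,j→80,5→16 73:a→84,j→73,5→33 74:a→84,j→74,5→34 75:a→85,j→80,5→33 76:a→58,j→58,5→77 77:a→34,j→33,5→77 78:a→86,j→80,5→77 79:a→16,j→80,5→79 80:a→87,j→34,5→33 81:a→84,j→87,5→34 82:a→87,j→82,5→33 83:a→87,j→83,5→34 84:a→87,j→87,5→34 85:a→58,j→80,5→33 86:a→58,j→80,5→77 87:a→87,j→34,5→34 [Hopcroft].
'aj5j': run [96, 87, 56, 5, 1] end={s9} — reject; 4/4 single-dels accept.
'jj5a': run [96, 85, 55, 8, 1] end={s9} rej; 4/4 del acc.
'5jja5': |S_i|=[96, 64, 53, 25, 10, 1] end={s9} — reject; 5/5 del acc.
'aaaaaj': run [96, 87, 72, 48, 25, 6, 1] end={s9} ∉↓L; 6/6 single-dels accept.
'jaaajj': |S_i|=[96, 85, 69, 49, 27, 6, 1] end={s9} — reject; 6/6 deletions ∈↓L.
5 minimals (antichain).


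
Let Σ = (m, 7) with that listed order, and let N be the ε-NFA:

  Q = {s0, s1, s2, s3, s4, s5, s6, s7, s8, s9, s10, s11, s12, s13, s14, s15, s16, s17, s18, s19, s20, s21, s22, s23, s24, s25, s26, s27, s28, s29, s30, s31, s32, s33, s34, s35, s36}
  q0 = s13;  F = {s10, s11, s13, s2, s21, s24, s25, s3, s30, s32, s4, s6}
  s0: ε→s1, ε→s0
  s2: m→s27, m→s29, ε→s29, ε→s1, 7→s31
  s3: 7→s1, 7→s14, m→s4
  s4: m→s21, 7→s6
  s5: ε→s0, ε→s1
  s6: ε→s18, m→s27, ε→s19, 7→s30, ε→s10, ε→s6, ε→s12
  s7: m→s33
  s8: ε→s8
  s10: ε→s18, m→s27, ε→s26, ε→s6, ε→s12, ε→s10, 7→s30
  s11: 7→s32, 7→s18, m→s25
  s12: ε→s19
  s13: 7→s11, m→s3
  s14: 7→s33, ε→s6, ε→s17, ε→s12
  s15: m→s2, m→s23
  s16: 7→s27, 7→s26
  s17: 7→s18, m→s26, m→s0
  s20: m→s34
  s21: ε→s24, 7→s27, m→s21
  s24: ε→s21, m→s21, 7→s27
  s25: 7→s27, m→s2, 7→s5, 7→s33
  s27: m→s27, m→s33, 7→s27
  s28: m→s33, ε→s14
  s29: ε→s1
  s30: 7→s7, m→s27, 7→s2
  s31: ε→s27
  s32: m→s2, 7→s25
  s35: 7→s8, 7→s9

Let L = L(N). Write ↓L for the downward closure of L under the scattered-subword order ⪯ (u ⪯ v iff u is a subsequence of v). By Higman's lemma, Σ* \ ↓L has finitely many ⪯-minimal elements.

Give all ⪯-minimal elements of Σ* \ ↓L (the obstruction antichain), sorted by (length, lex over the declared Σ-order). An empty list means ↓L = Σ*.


Antichain: [m7m, 7m7, mmm7, 7mmm, 77mm, 7777].

|Q|=37, |F|=12, |δ|=72 (26 ε).
min D↑ (11 st, q0=0, F={8}): 0:m→1,7→2 1:m→3,7→4 2:m→5,7→6 3:m→7,7→4 4:m→8,7→9 5:m→10,7→8 6:m→10,7→5 7:m→7,7→8 8:m→8,7→8 9:m→8,7→10 10:m→8,7→8.
'm7m': |S_i|=[26, 23, 18, 6] end={s0,s1,s26,s27,s29,s33} rej; 3/3 deletions ∈↓L.
'7m7': |S_i|=[26, 21, 10, 6] end={s0,s1,s27,s31,s33,s5} rej; 3/3 single-dels accept.
'mmm7': N↓-sim [26, 23, 18, 6, 2] end={s27,s33} rej; 4/4 deletions ∈↓L.
'7mmm': run [26, 21, 10, 6, 4] end={s1,s27,s29,s33} rej; 4/4 del acc.
'77mm': N↓-sim [26, 21, 13, 6, 4] end={s1,s27,s29,s33} — reject; 4/4 single-dels accept.
'7777': run [26, 21, 13, 10, 6] end={s0,s1,s27,s31,s33,s5} ∉↓L; 4/4 deletions ∈↓L.
6 obstructions.


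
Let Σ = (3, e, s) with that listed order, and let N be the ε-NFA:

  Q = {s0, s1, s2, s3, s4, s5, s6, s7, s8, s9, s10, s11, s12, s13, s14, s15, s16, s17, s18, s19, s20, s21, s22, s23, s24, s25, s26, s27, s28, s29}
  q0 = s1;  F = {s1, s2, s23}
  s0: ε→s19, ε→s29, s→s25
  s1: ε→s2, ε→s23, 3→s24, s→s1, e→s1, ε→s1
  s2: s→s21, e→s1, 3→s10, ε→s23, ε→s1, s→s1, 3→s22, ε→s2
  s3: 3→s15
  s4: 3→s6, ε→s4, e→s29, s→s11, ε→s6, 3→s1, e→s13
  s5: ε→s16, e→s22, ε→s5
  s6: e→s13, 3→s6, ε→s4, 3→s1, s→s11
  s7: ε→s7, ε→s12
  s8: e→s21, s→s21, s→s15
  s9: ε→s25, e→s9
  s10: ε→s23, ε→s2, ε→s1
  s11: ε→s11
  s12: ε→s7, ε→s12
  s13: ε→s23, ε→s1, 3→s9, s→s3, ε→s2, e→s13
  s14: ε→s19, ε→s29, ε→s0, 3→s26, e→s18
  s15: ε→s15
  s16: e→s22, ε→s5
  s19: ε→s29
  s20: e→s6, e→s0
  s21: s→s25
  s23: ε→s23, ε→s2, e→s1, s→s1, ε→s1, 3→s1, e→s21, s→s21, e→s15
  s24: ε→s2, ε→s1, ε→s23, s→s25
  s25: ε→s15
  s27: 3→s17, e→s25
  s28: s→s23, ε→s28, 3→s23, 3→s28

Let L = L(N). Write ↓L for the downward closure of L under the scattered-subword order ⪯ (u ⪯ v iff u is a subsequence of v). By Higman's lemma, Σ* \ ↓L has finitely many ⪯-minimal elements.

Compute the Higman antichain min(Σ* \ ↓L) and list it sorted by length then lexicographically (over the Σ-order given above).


Antichain: [].

|Q|=30, |F|=3, |δ|=84 (39 ε).
min D↑ (1 st, q0=0, F={}): 0:3→0,e→0,s→0.
L(D↑) = ∅ ⇒ ↓L = Σ*.


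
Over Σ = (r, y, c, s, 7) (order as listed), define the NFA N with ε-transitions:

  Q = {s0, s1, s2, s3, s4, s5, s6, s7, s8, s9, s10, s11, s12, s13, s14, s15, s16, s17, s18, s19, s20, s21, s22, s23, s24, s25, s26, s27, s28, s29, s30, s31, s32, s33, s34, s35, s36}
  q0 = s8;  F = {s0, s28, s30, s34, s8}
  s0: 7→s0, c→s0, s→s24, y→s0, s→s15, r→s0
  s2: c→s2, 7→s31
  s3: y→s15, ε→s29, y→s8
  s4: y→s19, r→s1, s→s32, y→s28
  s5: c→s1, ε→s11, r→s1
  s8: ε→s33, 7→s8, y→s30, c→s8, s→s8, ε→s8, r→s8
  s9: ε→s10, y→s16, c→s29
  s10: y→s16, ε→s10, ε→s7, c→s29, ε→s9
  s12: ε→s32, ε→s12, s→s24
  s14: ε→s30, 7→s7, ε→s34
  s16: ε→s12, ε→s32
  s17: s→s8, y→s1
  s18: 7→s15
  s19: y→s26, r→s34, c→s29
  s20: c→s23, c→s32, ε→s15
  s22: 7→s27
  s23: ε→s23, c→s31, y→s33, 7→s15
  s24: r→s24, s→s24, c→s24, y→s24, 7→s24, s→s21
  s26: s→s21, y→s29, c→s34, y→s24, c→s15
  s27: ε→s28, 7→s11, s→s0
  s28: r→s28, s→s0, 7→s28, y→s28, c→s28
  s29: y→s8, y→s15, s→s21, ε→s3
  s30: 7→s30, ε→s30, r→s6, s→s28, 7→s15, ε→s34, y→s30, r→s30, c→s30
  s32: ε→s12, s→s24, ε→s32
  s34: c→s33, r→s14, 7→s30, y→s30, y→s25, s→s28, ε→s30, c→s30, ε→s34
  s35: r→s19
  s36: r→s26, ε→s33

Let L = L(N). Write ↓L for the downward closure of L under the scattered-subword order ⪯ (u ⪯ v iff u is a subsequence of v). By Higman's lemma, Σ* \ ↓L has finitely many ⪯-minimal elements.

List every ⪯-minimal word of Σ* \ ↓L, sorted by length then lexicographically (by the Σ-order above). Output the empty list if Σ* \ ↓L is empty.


|Q|=37, |F|=5, |δ|=102 (25 ε).
min D↑ (5 st, q0=0, F={4}): 0:r→0,y→1,c→0,s→0,7→0 1:r→1,y→1,c→1,s→2,7→1 2:r→2,y→2,c→2,s→3,7→2 3:r→3,y→3,c→3,s→4,7→3 4:r→4,y→4,c→4,s→4,7→4 [Hopcroft].
'ysss': N↓-sim [13, 12, 5, 4, 3] end={s15,s21,s24} — reject; 4/4 del acc.
1 obstructions.

Antichain: [ysss].
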